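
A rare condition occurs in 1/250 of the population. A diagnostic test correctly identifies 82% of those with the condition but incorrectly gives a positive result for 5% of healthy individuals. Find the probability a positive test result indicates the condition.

Let D = the rare event, + = positive/flagged.
P(D) = 1/250
P(+|D) = 82/100 = 41/50
P(+|D') = 5/100 = 1/20
P(+) = P(+|D)P(D) + P(+|D')P(D')
     = \frac{41}{50} × \frac{1}{250} + \frac{1}{20} × \frac{249}{250}
     = \frac{1327}{25000}
P(D|+) = P(+|D)P(D)/P(+) = \frac{82}{1327}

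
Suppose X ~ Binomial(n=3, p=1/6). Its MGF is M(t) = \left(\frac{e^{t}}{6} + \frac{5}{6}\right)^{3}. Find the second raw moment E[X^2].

To find E[X^2], compute M^(2)(0):
M^(1)(t) = \frac{\left(\frac{e^{t}}{6} + \frac{5}{6}\right)^{2} e^{t}}{2}
M^(2)(t) = \frac{\left(\frac{e^{t}}{6} + \frac{5}{6}\right)^{2} e^{t}}{2} + \frac{\left(\frac{e^{t}}{6} + \frac{5}{6}\right) e^{2 t}}{6}
M^(2)(0) = \frac{2}{3}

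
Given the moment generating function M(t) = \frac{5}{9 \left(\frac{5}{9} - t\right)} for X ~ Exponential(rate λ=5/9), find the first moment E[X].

To find E[X], compute M^(1)(0):
M^(1)(t) = \frac{5}{9 \left(\frac{5}{9} - t\right)^{2}}
M^(1)(0) = \frac{9}{5}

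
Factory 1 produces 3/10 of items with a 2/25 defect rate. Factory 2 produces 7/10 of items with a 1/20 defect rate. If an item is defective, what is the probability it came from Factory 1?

Using Bayes' theorem:
P(F1) = 3/10, P(D|F1) = 2/25
P(F2) = 7/10, P(D|F2) = 1/20
P(D) = P(D|F1)P(F1) + P(D|F2)P(F2)
     = \frac{59}{1000}
P(F1|D) = P(D|F1)P(F1) / P(D)
= \frac{24}{59}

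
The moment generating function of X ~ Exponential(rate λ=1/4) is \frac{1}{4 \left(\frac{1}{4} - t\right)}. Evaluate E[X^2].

To find E[X^2], compute M^(2)(0):
M^(1)(t) = \frac{1}{4 \left(\frac{1}{4} - t\right)^{2}}
M^(2)(t) = \frac{1}{2 \left(\frac{1}{4} - t\right)^{3}}
M^(2)(0) = 32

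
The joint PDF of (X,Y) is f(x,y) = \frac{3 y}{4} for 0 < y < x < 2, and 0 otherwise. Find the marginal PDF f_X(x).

f_X(x) = ∫_0^x \frac{3 y}{4} dy = \frac{3 x^{2}}{8}
for 0 < x < 2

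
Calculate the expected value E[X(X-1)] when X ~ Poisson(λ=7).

E[X(X-1)] = E[X² - X] = E[X²] - E[X]
E[X] = 7
E[X²] = Var(X) + (E[X])² = 7 + (7)² = 56
E[X(X-1)] = 56 - 7 = 49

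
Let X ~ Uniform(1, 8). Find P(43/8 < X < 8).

P(43/8 < X < 8) = ∫_{43/8}^{8} f(x) dx
where f(x) = \frac{1}{7}
= \frac{3}{8}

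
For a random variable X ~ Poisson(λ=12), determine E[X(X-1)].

E[X(X-1)] = E[X² - X] = E[X²] - E[X]
E[X] = 12
E[X²] = Var(X) + (E[X])² = 12 + (12)² = 156
E[X(X-1)] = 156 - 12 = 144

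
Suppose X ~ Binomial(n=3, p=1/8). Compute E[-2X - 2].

For X ~ Binomial(n=3, p=1/8):
E[X] = \frac{3}{8}
E[-2X - 2] = -2 × E[X] - 2 = - \frac{11}{4}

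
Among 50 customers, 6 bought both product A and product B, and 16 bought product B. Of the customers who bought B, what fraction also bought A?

P(A ∩ B) = 6/50 = 3/25
P(B) = 16/50 = 8/25
P(A|B) = P(A ∩ B) / P(B) = (3/25) / (8/25) = 3/8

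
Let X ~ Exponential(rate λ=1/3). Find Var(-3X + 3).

For X ~ Exponential(rate λ=1/3):
Var(X) = 9
Var(-3X + 3) = (-3)² × Var(X) = 9 × 9 = 81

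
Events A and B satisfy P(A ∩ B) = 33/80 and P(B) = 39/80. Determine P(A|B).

P(A|B) = P(A ∩ B) / P(B)
= (33/80) / (39/80)
= 11/13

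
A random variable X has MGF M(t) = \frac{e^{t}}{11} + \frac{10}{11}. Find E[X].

To find E[X], compute M^(1)(0):
M^(1)(t) = \frac{e^{t}}{11}
M^(1)(0) = \frac{1}{11}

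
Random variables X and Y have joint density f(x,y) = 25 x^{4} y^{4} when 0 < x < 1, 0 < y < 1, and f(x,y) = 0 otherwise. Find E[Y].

E[Y] = ∫_0^1 ∫_0^1 y × f(x,y) dx dy
= \frac{5}{6}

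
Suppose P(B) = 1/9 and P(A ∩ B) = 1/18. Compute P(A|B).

P(A|B) = P(A ∩ B) / P(B)
= (1/18) / (1/9)
= 1/2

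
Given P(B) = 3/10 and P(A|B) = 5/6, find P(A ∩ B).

By definition, P(A|B) = P(A ∩ B) / P(B)
So P(A ∩ B) = P(A|B) × P(B)
= 5/6 × 3/10
= 1/4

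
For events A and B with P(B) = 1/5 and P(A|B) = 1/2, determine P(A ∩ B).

By definition, P(A|B) = P(A ∩ B) / P(B)
So P(A ∩ B) = P(A|B) × P(B)
= 1/2 × 1/5
= 1/10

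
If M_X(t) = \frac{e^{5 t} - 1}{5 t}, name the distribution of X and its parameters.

The MGF M(t) = \frac{e^{5 t} - 1}{5 t} is the standard form for the Uniform distribution.
Comparing with the known MGF formula identifies: Uniform(0, 5)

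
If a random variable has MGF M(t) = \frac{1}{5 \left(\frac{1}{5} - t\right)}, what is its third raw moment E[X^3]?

To find E[X^3], compute M^(3)(0):
M^(1)(t) = \frac{1}{5 \left(\frac{1}{5} - t\right)^{2}}
M^(2)(t) = \frac{2}{5 \left(\frac{1}{5} - t\right)^{3}}
M^(3)(t) = \frac{6}{5 \left(\frac{1}{5} - t\right)^{4}}
M^(3)(0) = 750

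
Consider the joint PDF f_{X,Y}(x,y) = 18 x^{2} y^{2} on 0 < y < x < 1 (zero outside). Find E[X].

f_X(x) = ∫_0^x 18 x^{2} y^{2} dy = 6 x^{5}
E[X] = ∫_0^1 x × (6 x^{5}) dx = \frac{6}{7}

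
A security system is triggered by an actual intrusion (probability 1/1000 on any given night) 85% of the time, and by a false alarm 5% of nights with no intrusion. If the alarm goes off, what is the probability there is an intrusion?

Let D = the rare event, + = positive/flagged.
P(D) = 1/1000
P(+|D) = 85/100 = 17/20
P(+|D') = 5/100 = 1/20
P(+) = P(+|D)P(D) + P(+|D')P(D')
     = \frac{17}{20} × \frac{1}{1000} + \frac{1}{20} × \frac{999}{1000}
     = \frac{127}{2500}
P(D|+) = P(+|D)P(D)/P(+) = \frac{17}{1016}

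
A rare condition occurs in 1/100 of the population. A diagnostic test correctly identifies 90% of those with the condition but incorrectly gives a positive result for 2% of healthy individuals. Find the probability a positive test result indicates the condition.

Let D = the rare event, + = positive/flagged.
P(D) = 1/100
P(+|D) = 90/100 = 9/10
P(+|D') = 2/100 = 1/50
P(+) = P(+|D)P(D) + P(+|D')P(D')
     = \frac{9}{10} × \frac{1}{100} + \frac{1}{50} × \frac{99}{100}
     = \frac{18}{625}
P(D|+) = P(+|D)P(D)/P(+) = \frac{5}{16}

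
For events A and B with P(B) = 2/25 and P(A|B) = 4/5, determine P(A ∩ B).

By definition, P(A|B) = P(A ∩ B) / P(B)
So P(A ∩ B) = P(A|B) × P(B)
= 4/5 × 2/25
= 8/125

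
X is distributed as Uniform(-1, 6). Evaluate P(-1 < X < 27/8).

P(-1 < X < 27/8) = ∫_{-1}^{27/8} f(x) dx
where f(x) = \frac{1}{7}
= \frac{5}{8}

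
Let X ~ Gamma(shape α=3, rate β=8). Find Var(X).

For X ~ Gamma(shape α=3, rate β=8):
Var(X) = \frac{3}{64}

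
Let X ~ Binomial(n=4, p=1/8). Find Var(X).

For X ~ Binomial(n=4, p=1/8):
Var(X) = \frac{7}{16}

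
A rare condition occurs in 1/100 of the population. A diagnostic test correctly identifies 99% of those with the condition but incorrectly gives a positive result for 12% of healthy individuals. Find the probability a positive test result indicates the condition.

Let D = the rare event, + = positive/flagged.
P(D) = 1/100
P(+|D) = 99/100
P(+|D') = 12/100 = 3/25
P(+) = P(+|D)P(D) + P(+|D')P(D')
     = \frac{99}{100} × \frac{1}{100} + \frac{3}{25} × \frac{99}{100}
     = \frac{1287}{10000}
P(D|+) = P(+|D)P(D)/P(+) = \frac{1}{13}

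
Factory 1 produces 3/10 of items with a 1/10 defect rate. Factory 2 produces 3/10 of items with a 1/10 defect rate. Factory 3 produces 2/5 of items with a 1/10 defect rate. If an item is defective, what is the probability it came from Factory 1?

Using Bayes' theorem:
P(F1) = 3/10, P(D|F1) = 1/10
P(F2) = 3/10, P(D|F2) = 1/10
P(F3) = 2/5, P(D|F3) = 1/10
P(D) = P(D|F1)P(F1) + P(D|F2)P(F2) + P(D|F3)P(F3)
     = \frac{1}{10}
P(F1|D) = P(D|F1)P(F1) / P(D)
= \frac{3}{10}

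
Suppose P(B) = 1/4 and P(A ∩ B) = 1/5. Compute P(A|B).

P(A|B) = P(A ∩ B) / P(B)
= (1/5) / (1/4)
= 4/5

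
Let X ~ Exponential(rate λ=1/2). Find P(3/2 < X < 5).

P(3/2 < X < 5) = ∫_{3/2}^{5} f(x) dx
where f(x) = \frac{e^{- \frac{x}{2}}}{2}
= - \frac{1}{e^{\frac{5}{2}}} + e^{- \frac{3}{4}}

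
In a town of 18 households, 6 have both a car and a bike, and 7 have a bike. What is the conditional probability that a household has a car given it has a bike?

P(A ∩ B) = 6/18 = 1/3
P(B) = 7/18
P(A|B) = P(A ∩ B) / P(B) = (1/3) / (7/18) = 6/7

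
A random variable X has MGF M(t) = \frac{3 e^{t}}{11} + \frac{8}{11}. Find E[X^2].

To find E[X^2], compute M^(2)(0):
M^(1)(t) = \frac{3 e^{t}}{11}
M^(2)(t) = \frac{3 e^{t}}{11}
M^(2)(0) = \frac{3}{11}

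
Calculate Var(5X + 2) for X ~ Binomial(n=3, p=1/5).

For X ~ Binomial(n=3, p=1/5):
Var(X) = \frac{12}{25}
Var(5X + 2) = (5)² × Var(X) = 25 × \frac{12}{25} = 12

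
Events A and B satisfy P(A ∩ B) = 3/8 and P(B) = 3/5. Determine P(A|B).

P(A|B) = P(A ∩ B) / P(B)
= (3/8) / (3/5)
= 5/8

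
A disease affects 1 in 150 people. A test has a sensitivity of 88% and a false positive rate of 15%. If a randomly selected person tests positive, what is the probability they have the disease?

Let D = the rare event, + = positive/flagged.
P(D) = 1/150
P(+|D) = 88/100 = 22/25
P(+|D') = 15/100 = 3/20
P(+) = P(+|D)P(D) + P(+|D')P(D')
     = \frac{22}{25} × \frac{1}{150} + \frac{3}{20} × \frac{149}{150}
     = \frac{2323}{15000}
P(D|+) = P(+|D)P(D)/P(+) = \frac{88}{2323}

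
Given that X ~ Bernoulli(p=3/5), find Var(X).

For X ~ Bernoulli(p=3/5):
Var(X) = \frac{6}{25}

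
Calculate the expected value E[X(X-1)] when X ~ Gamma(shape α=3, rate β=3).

E[X(X-1)] = E[X² - X] = E[X²] - E[X]
E[X] = 1
E[X²] = Var(X) + (E[X])² = \frac{1}{3} + (1)² = \frac{4}{3}
E[X(X-1)] = \frac{4}{3} - 1 = \frac{1}{3}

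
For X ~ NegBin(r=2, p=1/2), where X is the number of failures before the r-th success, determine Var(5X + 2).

For X ~ NegBin(r=2, p=1/2), where X is the number of failures before the r-th success:
Var(X) = 4
Var(5X + 2) = (5)² × Var(X) = 25 × 4 = 100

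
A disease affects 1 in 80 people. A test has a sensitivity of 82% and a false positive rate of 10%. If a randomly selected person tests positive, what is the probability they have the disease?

Let D = the rare event, + = positive/flagged.
P(D) = 1/80
P(+|D) = 82/100 = 41/50
P(+|D') = 10/100 = 1/10
P(+) = P(+|D)P(D) + P(+|D')P(D')
     = \frac{41}{50} × \frac{1}{80} + \frac{1}{10} × \frac{79}{80}
     = \frac{109}{1000}
P(D|+) = P(+|D)P(D)/P(+) = \frac{41}{436}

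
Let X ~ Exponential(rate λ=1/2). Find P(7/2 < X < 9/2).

P(7/2 < X < 9/2) = ∫_{7/2}^{9/2} f(x) dx
where f(x) = \frac{e^{- \frac{x}{2}}}{2}
= - \frac{1 - e^{\frac{1}{2}}}{e^{\frac{9}{4}}}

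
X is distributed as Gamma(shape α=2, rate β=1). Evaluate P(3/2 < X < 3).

P(3/2 < X < 3) = ∫_{3/2}^{3} f(x) dx
where f(x) = x e^{- x}
= - \frac{4}{e^{3}} + \frac{5}{2 e^{\frac{3}{2}}}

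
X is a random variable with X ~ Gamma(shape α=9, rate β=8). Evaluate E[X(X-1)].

E[X(X-1)] = E[X² - X] = E[X²] - E[X]
E[X] = \frac{9}{8}
E[X²] = Var(X) + (E[X])² = \frac{9}{64} + (\frac{9}{8})² = \frac{45}{32}
E[X(X-1)] = \frac{45}{32} - \frac{9}{8} = \frac{9}{32}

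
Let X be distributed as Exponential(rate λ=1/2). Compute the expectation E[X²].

Using the identity E[X²] = Var(X) + (E[X])²:
E[X] = 2
Var(X) = 4
E[X²] = 4 + (2)²
= 8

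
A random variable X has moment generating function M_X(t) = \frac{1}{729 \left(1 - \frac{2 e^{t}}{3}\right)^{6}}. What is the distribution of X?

The MGF M(t) = \frac{1}{729 \left(1 - \frac{2 e^{t}}{3}\right)^{6}} is the standard form for the NegativeBinomial distribution.
Comparing with the known MGF formula identifies: NegBin(r=6, p=1/3), X = failures before r-th success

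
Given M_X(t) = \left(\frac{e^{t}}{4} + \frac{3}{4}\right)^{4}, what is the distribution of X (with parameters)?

The MGF M(t) = \left(\frac{e^{t}}{4} + \frac{3}{4}\right)^{4} is the standard form for the Binomial distribution.
Comparing with the known MGF formula identifies: Binomial(n=4, p=1/4)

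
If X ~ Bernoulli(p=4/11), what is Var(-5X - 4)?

For X ~ Bernoulli(p=4/11):
Var(X) = \frac{28}{121}
Var(-5X - 4) = (-5)² × Var(X) = 25 × \frac{28}{121} = \frac{700}{121}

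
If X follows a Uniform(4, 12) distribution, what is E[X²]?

Using the identity E[X²] = Var(X) + (E[X])²:
E[X] = 8
Var(X) = \frac{16}{3}
E[X²] = \frac{16}{3} + (8)²
= \frac{208}{3}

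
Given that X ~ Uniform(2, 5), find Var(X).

For X ~ Uniform(2, 5):
Var(X) = \frac{3}{4}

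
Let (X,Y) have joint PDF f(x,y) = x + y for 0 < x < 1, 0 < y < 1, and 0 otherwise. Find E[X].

E[X] = ∫_0^1 ∫_0^1 x × f(x,y) dy dx
= ∫_0^1 ∫_0^1 x × (x + y) dy dx
= \frac{7}{12}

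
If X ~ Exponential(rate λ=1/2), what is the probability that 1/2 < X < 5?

P(1/2 < X < 5) = ∫_{1/2}^{5} f(x) dx
where f(x) = \frac{e^{- \frac{x}{2}}}{2}
= - \frac{1}{e^{\frac{5}{2}}} + e^{- \frac{1}{4}}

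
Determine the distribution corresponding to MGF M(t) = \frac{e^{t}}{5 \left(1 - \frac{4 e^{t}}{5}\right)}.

The MGF M(t) = \frac{e^{t}}{5 \left(1 - \frac{4 e^{t}}{5}\right)} is the standard form for the Geometric distribution.
Comparing with the known MGF formula identifies: Geometric(p=1/5), X = trial number of first success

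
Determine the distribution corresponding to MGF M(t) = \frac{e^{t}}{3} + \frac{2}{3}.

The MGF M(t) = \frac{e^{t}}{3} + \frac{2}{3} is the standard form for the Bernoulli distribution.
Comparing with the known MGF formula identifies: Bernoulli(p=1/3)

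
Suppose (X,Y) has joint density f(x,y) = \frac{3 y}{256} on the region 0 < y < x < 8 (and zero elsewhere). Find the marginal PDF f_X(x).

f_X(x) = ∫_0^x \frac{3 y}{256} dy = \frac{3 x^{2}}{512}
for 0 < x < 8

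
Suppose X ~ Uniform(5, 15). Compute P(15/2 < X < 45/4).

P(15/2 < X < 45/4) = ∫_{15/2}^{45/4} f(x) dx
where f(x) = \frac{1}{10}
= \frac{3}{8}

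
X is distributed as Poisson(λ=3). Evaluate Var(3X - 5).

For X ~ Poisson(λ=3):
Var(X) = 3
Var(3X - 5) = (3)² × Var(X) = 9 × 3 = 27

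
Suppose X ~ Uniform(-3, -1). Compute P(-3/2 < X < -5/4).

P(-3/2 < X < -5/4) = ∫_{-3/2}^{-5/4} f(x) dx
where f(x) = \frac{1}{2}
= \frac{1}{8}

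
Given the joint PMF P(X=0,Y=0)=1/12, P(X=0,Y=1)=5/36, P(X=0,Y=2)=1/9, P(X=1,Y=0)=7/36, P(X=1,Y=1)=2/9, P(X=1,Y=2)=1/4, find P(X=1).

P(X=1) = P(X=1,Y=0) + P(X=1,Y=1) + P(X=1,Y=2)
= 7/36 + 2/9 + 1/4
= 2/3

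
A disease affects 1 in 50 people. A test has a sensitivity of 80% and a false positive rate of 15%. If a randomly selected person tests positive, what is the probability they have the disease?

Let D = the rare event, + = positive/flagged.
P(D) = 1/50
P(+|D) = 80/100 = 4/5
P(+|D') = 15/100 = 3/20
P(+) = P(+|D)P(D) + P(+|D')P(D')
     = \frac{4}{5} × \frac{1}{50} + \frac{3}{20} × \frac{49}{50}
     = \frac{163}{1000}
P(D|+) = P(+|D)P(D)/P(+) = \frac{16}{163}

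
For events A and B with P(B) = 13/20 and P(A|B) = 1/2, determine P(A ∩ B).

By definition, P(A|B) = P(A ∩ B) / P(B)
So P(A ∩ B) = P(A|B) × P(B)
= 1/2 × 13/20
= 13/40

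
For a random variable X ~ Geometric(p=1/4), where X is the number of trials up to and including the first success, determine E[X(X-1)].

E[X(X-1)] = E[X² - X] = E[X²] - E[X]
E[X] = 4
E[X²] = Var(X) + (E[X])² = 12 + (4)² = 28
E[X(X-1)] = 28 - 4 = 24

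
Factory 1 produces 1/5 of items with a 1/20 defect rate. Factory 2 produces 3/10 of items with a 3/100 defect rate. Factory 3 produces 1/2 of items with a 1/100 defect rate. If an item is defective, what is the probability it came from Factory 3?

Using Bayes' theorem:
P(F1) = 1/5, P(D|F1) = 1/20
P(F2) = 3/10, P(D|F2) = 3/100
P(F3) = 1/2, P(D|F3) = 1/100
P(D) = P(D|F1)P(F1) + P(D|F2)P(F2) + P(D|F3)P(F3)
     = \frac{3}{125}
P(F3|D) = P(D|F3)P(F3) / P(D)
= \frac{5}{24}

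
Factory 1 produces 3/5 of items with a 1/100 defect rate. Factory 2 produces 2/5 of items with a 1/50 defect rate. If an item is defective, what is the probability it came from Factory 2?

Using Bayes' theorem:
P(F1) = 3/5, P(D|F1) = 1/100
P(F2) = 2/5, P(D|F2) = 1/50
P(D) = P(D|F1)P(F1) + P(D|F2)P(F2)
     = \frac{7}{500}
P(F2|D) = P(D|F2)P(F2) / P(D)
= \frac{4}{7}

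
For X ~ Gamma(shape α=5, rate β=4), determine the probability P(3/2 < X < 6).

P(3/2 < X < 6) = ∫_{3/2}^{6} f(x) dx
where f(x) = \frac{128 x^{4} e^{- 4 x}}{3}
= \frac{-16441 + 115 e^{18}}{e^{24}}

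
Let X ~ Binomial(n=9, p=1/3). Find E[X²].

Using the identity E[X²] = Var(X) + (E[X])²:
E[X] = 3
Var(X) = 2
E[X²] = 2 + (3)²
= 11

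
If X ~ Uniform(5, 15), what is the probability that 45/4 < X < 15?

P(45/4 < X < 15) = ∫_{45/4}^{15} f(x) dx
where f(x) = \frac{1}{10}
= \frac{3}{8}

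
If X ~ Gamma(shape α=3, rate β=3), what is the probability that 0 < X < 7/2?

P(0 < X < 7/2) = ∫_{0}^{7/2} f(x) dx
where f(x) = \frac{27 x^{2} e^{- 3 x}}{2}
= 1 - \frac{533}{8 e^{\frac{21}{2}}}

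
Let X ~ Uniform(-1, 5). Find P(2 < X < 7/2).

P(2 < X < 7/2) = ∫_{2}^{7/2} f(x) dx
where f(x) = \frac{1}{6}
= \frac{1}{4}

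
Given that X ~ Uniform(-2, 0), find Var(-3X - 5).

For X ~ Uniform(-2, 0):
Var(X) = \frac{1}{3}
Var(-3X - 5) = (-3)² × Var(X) = 9 × \frac{1}{3} = 3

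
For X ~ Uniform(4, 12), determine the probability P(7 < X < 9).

P(7 < X < 9) = ∫_{7}^{9} f(x) dx
where f(x) = \frac{1}{8}
= \frac{1}{4}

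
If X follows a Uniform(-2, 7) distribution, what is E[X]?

For X ~ Uniform(-2, 7), the expected value is:
E[X] = \frac{5}{2}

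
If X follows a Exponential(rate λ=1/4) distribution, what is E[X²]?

Using the identity E[X²] = Var(X) + (E[X])²:
E[X] = 4
Var(X) = 16
E[X²] = 16 + (4)²
= 32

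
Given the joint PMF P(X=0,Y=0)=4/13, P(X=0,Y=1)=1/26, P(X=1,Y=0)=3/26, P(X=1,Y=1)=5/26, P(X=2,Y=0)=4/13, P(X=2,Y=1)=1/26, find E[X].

First find marginal of X:
P(X=0) = 9/26
P(X=1) = 4/13
P(X=2) = 9/26
E[X] = 0 × 9/26 + 1 × 4/13 + 2 × 9/26 = 1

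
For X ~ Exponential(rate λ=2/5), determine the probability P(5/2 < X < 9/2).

P(5/2 < X < 9/2) = ∫_{5/2}^{9/2} f(x) dx
where f(x) = \frac{2 e^{- \frac{2 x}{5}}}{5}
= - \frac{1}{e^{\frac{9}{5}}} + e^{-1}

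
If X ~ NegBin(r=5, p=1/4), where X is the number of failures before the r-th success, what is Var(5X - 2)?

For X ~ NegBin(r=5, p=1/4), where X is the number of failures before the r-th success:
Var(X) = 60
Var(5X - 2) = (5)² × Var(X) = 25 × 60 = 1500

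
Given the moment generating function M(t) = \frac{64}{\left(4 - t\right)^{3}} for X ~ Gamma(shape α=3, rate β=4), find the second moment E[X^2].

To find E[X^2], compute M^(2)(0):
M^(1)(t) = \frac{192}{\left(4 - t\right)^{4}}
M^(2)(t) = \frac{768}{\left(4 - t\right)^{5}}
M^(2)(0) = \frac{3}{4}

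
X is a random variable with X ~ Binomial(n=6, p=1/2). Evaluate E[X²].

Using the identity E[X²] = Var(X) + (E[X])²:
E[X] = 3
Var(X) = \frac{3}{2}
E[X²] = \frac{3}{2} + (3)²
= \frac{21}{2}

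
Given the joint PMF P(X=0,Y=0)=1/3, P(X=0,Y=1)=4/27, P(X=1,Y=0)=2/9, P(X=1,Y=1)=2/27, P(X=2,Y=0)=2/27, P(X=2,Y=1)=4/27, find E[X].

First find marginal of X:
P(X=0) = 13/27
P(X=1) = 8/27
P(X=2) = 2/9
E[X] = 0 × 13/27 + 1 × 8/27 + 2 × 2/9 = 20/27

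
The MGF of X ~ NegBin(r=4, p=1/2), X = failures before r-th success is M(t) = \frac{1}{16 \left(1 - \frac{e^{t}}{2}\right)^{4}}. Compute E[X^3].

To find E[X^3], compute M^(3)(0):
M^(1)(t) = \frac{e^{t}}{8 \left(1 - \frac{e^{t}}{2}\right)^{5}}
M^(2)(t) = \frac{e^{t}}{8 \left(1 - \frac{e^{t}}{2}\right)^{5}} + \frac{5 e^{2 t}}{16 \left(1 - \frac{e^{t}}{2}\right)^{6}}
M^(3)(t) = \frac{e^{t}}{8 \left(1 - \frac{e^{t}}{2}\right)^{5}} + \frac{15 e^{2 t}}{16 \left(1 - \frac{e^{t}}{2}\right)^{6}} + \frac{15 e^{3 t}}{16 \left(1 - \frac{e^{t}}{2}\right)^{7}}
M^(3)(0) = 184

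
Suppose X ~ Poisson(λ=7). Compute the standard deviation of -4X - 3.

For X ~ Poisson(λ=7):
Var(X) = 7
SD(X) = √(Var(X)) = √(7) = \sqrt{7}
SD(-4X - 3) = |-4| × SD(X) = 4 × \sqrt{7} = 4 \sqrt{7}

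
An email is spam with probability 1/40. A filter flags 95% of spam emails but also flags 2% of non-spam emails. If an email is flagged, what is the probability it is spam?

Let D = the rare event, + = positive/flagged.
P(D) = 1/40
P(+|D) = 95/100 = 19/20
P(+|D') = 2/100 = 1/50
P(+) = P(+|D)P(D) + P(+|D')P(D')
     = \frac{19}{20} × \frac{1}{40} + \frac{1}{50} × \frac{39}{40}
     = \frac{173}{4000}
P(D|+) = P(+|D)P(D)/P(+) = \frac{95}{173}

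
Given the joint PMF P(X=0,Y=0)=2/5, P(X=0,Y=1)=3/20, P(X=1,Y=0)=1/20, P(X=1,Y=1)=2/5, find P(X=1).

P(X=1) = P(X=1,Y=0) + P(X=1,Y=1)
= 1/20 + 2/5
= 9/20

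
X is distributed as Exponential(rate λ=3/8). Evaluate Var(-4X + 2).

For X ~ Exponential(rate λ=3/8):
Var(X) = \frac{64}{9}
Var(-4X + 2) = (-4)² × Var(X) = 16 × \frac{64}{9} = \frac{1024}{9}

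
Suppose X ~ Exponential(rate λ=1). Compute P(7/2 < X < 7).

P(7/2 < X < 7) = ∫_{7/2}^{7} f(x) dx
where f(x) = e^{- x}
= - \frac{1}{e^{7}} + e^{- \frac{7}{2}}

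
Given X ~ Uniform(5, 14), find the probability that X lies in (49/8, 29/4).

P(49/8 < X < 29/4) = ∫_{49/8}^{29/4} f(x) dx
where f(x) = \frac{1}{9}
= \frac{1}{8}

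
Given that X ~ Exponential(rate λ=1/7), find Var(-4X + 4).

For X ~ Exponential(rate λ=1/7):
Var(X) = 49
Var(-4X + 4) = (-4)² × Var(X) = 16 × 49 = 784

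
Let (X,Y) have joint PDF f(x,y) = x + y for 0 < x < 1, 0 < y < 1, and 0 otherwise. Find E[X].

E[X] = ∫_0^1 ∫_0^1 x × f(x,y) dy dx
= ∫_0^1 ∫_0^1 x × (x + y) dy dx
= \frac{7}{12}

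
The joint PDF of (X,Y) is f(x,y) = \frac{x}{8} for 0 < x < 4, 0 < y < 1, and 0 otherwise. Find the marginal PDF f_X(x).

f_X(x) = ∫_0^1 f(x,y) dy
= ∫_0^1 \frac{x}{8} dy
= \frac{x}{8} for 0 < x < 4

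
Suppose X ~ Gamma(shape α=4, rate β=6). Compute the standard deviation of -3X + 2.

For X ~ Gamma(shape α=4, rate β=6):
Var(X) = \frac{1}{9}
SD(X) = √(Var(X)) = √(\frac{1}{9}) = \frac{1}{3}
SD(-3X + 2) = |-3| × SD(X) = 3 × \frac{1}{3} = 1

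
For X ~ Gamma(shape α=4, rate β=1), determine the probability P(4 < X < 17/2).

P(4 < X < 17/2) = ∫_{4}^{17/2} f(x) dx
where f(x) = \frac{x^{3} e^{- x}}{6}
= - \frac{7103}{48 e^{\frac{17}{2}}} + \frac{71}{3 e^{4}}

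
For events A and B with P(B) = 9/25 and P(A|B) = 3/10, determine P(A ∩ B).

By definition, P(A|B) = P(A ∩ B) / P(B)
So P(A ∩ B) = P(A|B) × P(B)
= 3/10 × 9/25
= 27/250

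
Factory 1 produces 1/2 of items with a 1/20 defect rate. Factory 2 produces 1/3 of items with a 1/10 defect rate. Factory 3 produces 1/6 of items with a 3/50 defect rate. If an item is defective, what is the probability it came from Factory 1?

Using Bayes' theorem:
P(F1) = 1/2, P(D|F1) = 1/20
P(F2) = 1/3, P(D|F2) = 1/10
P(F3) = 1/6, P(D|F3) = 3/50
P(D) = P(D|F1)P(F1) + P(D|F2)P(F2) + P(D|F3)P(F3)
     = \frac{41}{600}
P(F1|D) = P(D|F1)P(F1) / P(D)
= \frac{15}{41}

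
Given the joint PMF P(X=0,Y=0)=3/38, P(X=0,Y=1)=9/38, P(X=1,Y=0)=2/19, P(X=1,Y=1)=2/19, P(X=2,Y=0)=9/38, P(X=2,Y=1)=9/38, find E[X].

First find marginal of X:
P(X=0) = 6/19
P(X=1) = 4/19
P(X=2) = 9/19
E[X] = 0 × 6/19 + 1 × 4/19 + 2 × 9/19 = 22/19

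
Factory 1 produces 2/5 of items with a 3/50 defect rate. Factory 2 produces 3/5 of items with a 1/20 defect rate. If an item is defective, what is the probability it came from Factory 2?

Using Bayes' theorem:
P(F1) = 2/5, P(D|F1) = 3/50
P(F2) = 3/5, P(D|F2) = 1/20
P(D) = P(D|F1)P(F1) + P(D|F2)P(F2)
     = \frac{27}{500}
P(F2|D) = P(D|F2)P(F2) / P(D)
= \frac{5}{9}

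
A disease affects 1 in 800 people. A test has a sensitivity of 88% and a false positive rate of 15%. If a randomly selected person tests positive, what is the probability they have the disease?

Let D = the rare event, + = positive/flagged.
P(D) = 1/800
P(+|D) = 88/100 = 22/25
P(+|D') = 15/100 = 3/20
P(+) = P(+|D)P(D) + P(+|D')P(D')
     = \frac{22}{25} × \frac{1}{800} + \frac{3}{20} × \frac{799}{800}
     = \frac{12073}{80000}
P(D|+) = P(+|D)P(D)/P(+) = \frac{88}{12073}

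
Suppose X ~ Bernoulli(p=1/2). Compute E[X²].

Using the identity E[X²] = Var(X) + (E[X])²:
E[X] = \frac{1}{2}
Var(X) = \frac{1}{4}
E[X²] = \frac{1}{4} + (\frac{1}{2})²
= \frac{1}{2}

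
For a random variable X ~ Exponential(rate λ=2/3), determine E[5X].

For X ~ Exponential(rate λ=2/3):
E[X] = \frac{3}{2}
E[5X] = 5 × E[X] + 0 = \frac{15}{2}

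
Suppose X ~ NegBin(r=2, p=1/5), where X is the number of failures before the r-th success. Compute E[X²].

Using the identity E[X²] = Var(X) + (E[X])²:
E[X] = 8
Var(X) = 40
E[X²] = 40 + (8)²
= 104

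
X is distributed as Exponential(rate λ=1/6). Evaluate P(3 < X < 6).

P(3 < X < 6) = ∫_{3}^{6} f(x) dx
where f(x) = \frac{e^{- \frac{x}{6}}}{6}
= - \frac{1}{e} + e^{- \frac{1}{2}}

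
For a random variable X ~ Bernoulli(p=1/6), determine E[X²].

Using the identity E[X²] = Var(X) + (E[X])²:
E[X] = \frac{1}{6}
Var(X) = \frac{5}{36}
E[X²] = \frac{5}{36} + (\frac{1}{6})²
= \frac{1}{6}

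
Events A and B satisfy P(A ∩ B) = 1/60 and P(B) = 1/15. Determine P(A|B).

P(A|B) = P(A ∩ B) / P(B)
= (1/60) / (1/15)
= 1/4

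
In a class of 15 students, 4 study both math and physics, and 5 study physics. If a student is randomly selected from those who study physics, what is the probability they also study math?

P(A ∩ B) = 4/15
P(B) = 5/15 = 1/3
P(A|B) = P(A ∩ B) / P(B) = (4/15) / (1/3) = 4/5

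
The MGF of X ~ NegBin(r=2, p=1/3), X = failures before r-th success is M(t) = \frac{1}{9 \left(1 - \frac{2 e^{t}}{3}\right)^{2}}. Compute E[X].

To find E[X], compute M^(1)(0):
M^(1)(t) = \frac{4 e^{t}}{27 \left(1 - \frac{2 e^{t}}{3}\right)^{3}}
M^(1)(0) = 4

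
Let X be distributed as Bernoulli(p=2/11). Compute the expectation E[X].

For X ~ Bernoulli(p=2/11), the expected value is:
E[X] = \frac{2}{11}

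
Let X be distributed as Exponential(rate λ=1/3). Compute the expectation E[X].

For X ~ Exponential(rate λ=1/3), the expected value is:
E[X] = 3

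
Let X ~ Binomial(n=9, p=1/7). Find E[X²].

Using the identity E[X²] = Var(X) + (E[X])²:
E[X] = \frac{9}{7}
Var(X) = \frac{54}{49}
E[X²] = \frac{54}{49} + (\frac{9}{7})²
= \frac{135}{49}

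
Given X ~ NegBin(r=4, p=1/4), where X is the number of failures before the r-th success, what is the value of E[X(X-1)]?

E[X(X-1)] = E[X² - X] = E[X²] - E[X]
E[X] = 12
E[X²] = Var(X) + (E[X])² = 48 + (12)² = 192
E[X(X-1)] = 192 - 12 = 180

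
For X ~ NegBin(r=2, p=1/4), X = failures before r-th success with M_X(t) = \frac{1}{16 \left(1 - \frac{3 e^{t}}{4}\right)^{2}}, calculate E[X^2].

To find E[X^2], compute M^(2)(0):
M^(1)(t) = \frac{3 e^{t}}{32 \left(1 - \frac{3 e^{t}}{4}\right)^{3}}
M^(2)(t) = \frac{3 e^{t}}{32 \left(1 - \frac{3 e^{t}}{4}\right)^{3}} + \frac{27 e^{2 t}}{128 \left(1 - \frac{3 e^{t}}{4}\right)^{4}}
M^(2)(0) = 60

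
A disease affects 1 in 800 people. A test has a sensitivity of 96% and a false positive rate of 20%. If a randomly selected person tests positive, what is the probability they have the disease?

Let D = the rare event, + = positive/flagged.
P(D) = 1/800
P(+|D) = 96/100 = 24/25
P(+|D') = 20/100 = 1/5
P(+) = P(+|D)P(D) + P(+|D')P(D')
     = \frac{24}{25} × \frac{1}{800} + \frac{1}{5} × \frac{799}{800}
     = \frac{4019}{20000}
P(D|+) = P(+|D)P(D)/P(+) = \frac{24}{4019}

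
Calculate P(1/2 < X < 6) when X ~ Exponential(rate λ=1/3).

P(1/2 < X < 6) = ∫_{1/2}^{6} f(x) dx
where f(x) = \frac{e^{- \frac{x}{3}}}{3}
= - \frac{1}{e^{2}} + e^{- \frac{1}{6}}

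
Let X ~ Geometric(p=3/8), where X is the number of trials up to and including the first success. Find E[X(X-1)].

E[X(X-1)] = E[X² - X] = E[X²] - E[X]
E[X] = \frac{8}{3}
E[X²] = Var(X) + (E[X])² = \frac{40}{9} + (\frac{8}{3})² = \frac{104}{9}
E[X(X-1)] = \frac{104}{9} - \frac{8}{3} = \frac{80}{9}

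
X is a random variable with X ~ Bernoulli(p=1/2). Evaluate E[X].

For X ~ Bernoulli(p=1/2), the expected value is:
E[X] = \frac{1}{2}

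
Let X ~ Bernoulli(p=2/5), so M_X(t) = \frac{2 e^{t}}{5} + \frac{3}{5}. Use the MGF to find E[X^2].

To find E[X^2], compute M^(2)(0):
M^(1)(t) = \frac{2 e^{t}}{5}
M^(2)(t) = \frac{2 e^{t}}{5}
M^(2)(0) = \frac{2}{5}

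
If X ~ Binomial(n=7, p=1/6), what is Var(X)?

For X ~ Binomial(n=7, p=1/6):
Var(X) = \frac{35}{36}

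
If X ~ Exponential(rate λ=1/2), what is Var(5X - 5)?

For X ~ Exponential(rate λ=1/2):
Var(X) = 4
Var(5X - 5) = (5)² × Var(X) = 25 × 4 = 100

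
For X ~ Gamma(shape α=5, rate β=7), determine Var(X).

For X ~ Gamma(shape α=5, rate β=7):
Var(X) = \frac{5}{49}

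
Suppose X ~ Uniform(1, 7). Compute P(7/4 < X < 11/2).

P(7/4 < X < 11/2) = ∫_{7/4}^{11/2} f(x) dx
where f(x) = \frac{1}{6}
= \frac{5}{8}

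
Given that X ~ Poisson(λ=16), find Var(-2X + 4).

For X ~ Poisson(λ=16):
Var(X) = 16
Var(-2X + 4) = (-2)² × Var(X) = 4 × 16 = 64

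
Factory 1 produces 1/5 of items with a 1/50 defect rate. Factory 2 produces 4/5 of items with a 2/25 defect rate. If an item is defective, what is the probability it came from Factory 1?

Using Bayes' theorem:
P(F1) = 1/5, P(D|F1) = 1/50
P(F2) = 4/5, P(D|F2) = 2/25
P(D) = P(D|F1)P(F1) + P(D|F2)P(F2)
     = \frac{17}{250}
P(F1|D) = P(D|F1)P(F1) / P(D)
= \frac{1}{17}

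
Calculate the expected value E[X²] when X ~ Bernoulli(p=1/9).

Using the identity E[X²] = Var(X) + (E[X])²:
E[X] = \frac{1}{9}
Var(X) = \frac{8}{81}
E[X²] = \frac{8}{81} + (\frac{1}{9})²
= \frac{1}{9}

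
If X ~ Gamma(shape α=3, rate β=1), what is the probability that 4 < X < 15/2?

P(4 < X < 15/2) = ∫_{4}^{15/2} f(x) dx
where f(x) = \frac{x^{2} e^{- x}}{2}
= - \frac{293}{8 e^{\frac{15}{2}}} + \frac{13}{e^{4}}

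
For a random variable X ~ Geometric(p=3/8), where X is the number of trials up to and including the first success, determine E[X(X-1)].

E[X(X-1)] = E[X² - X] = E[X²] - E[X]
E[X] = \frac{8}{3}
E[X²] = Var(X) + (E[X])² = \frac{40}{9} + (\frac{8}{3})² = \frac{104}{9}
E[X(X-1)] = \frac{104}{9} - \frac{8}{3} = \frac{80}{9}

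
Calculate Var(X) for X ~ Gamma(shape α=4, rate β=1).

For X ~ Gamma(shape α=4, rate β=1):
Var(X) = 4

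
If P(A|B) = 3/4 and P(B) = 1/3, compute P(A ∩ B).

By definition, P(A|B) = P(A ∩ B) / P(B)
So P(A ∩ B) = P(A|B) × P(B)
= 3/4 × 1/3
= 1/4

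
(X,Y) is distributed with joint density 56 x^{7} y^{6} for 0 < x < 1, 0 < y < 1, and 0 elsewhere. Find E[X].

E[X] = ∫_0^1 ∫_0^1 x × f(x,y) dy dx
= ∫_0^1 ∫_0^1 x × (56 x^{7} y^{6}) dy dx
= \frac{8}{9}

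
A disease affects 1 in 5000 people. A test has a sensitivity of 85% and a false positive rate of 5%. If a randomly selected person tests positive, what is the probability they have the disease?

Let D = the rare event, + = positive/flagged.
P(D) = 1/5000
P(+|D) = 85/100 = 17/20
P(+|D') = 5/100 = 1/20
P(+) = P(+|D)P(D) + P(+|D')P(D')
     = \frac{17}{20} × \frac{1}{5000} + \frac{1}{20} × \frac{4999}{5000}
     = \frac{627}{12500}
P(D|+) = P(+|D)P(D)/P(+) = \frac{17}{5016}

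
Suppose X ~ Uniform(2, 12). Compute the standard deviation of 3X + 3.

For X ~ Uniform(2, 12):
Var(X) = \frac{25}{3}
SD(X) = √(Var(X)) = √(\frac{25}{3}) = \frac{5 \sqrt{3}}{3}
SD(3X + 3) = |3| × SD(X) = 3 × \frac{5 \sqrt{3}}{3} = 5 \sqrt{3}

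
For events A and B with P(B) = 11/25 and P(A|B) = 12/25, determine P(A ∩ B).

By definition, P(A|B) = P(A ∩ B) / P(B)
So P(A ∩ B) = P(A|B) × P(B)
= 12/25 × 11/25
= 132/625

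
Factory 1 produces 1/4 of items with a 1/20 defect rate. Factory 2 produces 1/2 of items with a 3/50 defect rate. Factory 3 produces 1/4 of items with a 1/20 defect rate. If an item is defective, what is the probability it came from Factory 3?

Using Bayes' theorem:
P(F1) = 1/4, P(D|F1) = 1/20
P(F2) = 1/2, P(D|F2) = 3/50
P(F3) = 1/4, P(D|F3) = 1/20
P(D) = P(D|F1)P(F1) + P(D|F2)P(F2) + P(D|F3)P(F3)
     = \frac{11}{200}
P(F3|D) = P(D|F3)P(F3) / P(D)
= \frac{5}{22}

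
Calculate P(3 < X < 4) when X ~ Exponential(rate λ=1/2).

P(3 < X < 4) = ∫_{3}^{4} f(x) dx
where f(x) = \frac{e^{- \frac{x}{2}}}{2}
= - \frac{1}{e^{2}} + e^{- \frac{3}{2}}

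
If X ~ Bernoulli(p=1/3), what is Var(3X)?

For X ~ Bernoulli(p=1/3):
Var(X) = \frac{2}{9}
Var(3X) = (3)² × Var(X) = 9 × \frac{2}{9} = 2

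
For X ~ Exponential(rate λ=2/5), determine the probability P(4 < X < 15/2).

P(4 < X < 15/2) = ∫_{4}^{15/2} f(x) dx
where f(x) = \frac{2 e^{- \frac{2 x}{5}}}{5}
= - \frac{1}{e^{3}} + e^{- \frac{8}{5}}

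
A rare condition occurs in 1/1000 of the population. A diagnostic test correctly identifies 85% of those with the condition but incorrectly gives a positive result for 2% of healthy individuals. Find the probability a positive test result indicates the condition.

Let D = the rare event, + = positive/flagged.
P(D) = 1/1000
P(+|D) = 85/100 = 17/20
P(+|D') = 2/100 = 1/50
P(+) = P(+|D)P(D) + P(+|D')P(D')
     = \frac{17}{20} × \frac{1}{1000} + \frac{1}{50} × \frac{999}{1000}
     = \frac{2083}{100000}
P(D|+) = P(+|D)P(D)/P(+) = \frac{85}{2083}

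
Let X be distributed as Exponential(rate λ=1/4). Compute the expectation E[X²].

Using the identity E[X²] = Var(X) + (E[X])²:
E[X] = 4
Var(X) = 16
E[X²] = 16 + (4)²
= 32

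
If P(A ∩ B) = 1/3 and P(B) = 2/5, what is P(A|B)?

P(A|B) = P(A ∩ B) / P(B)
= (1/3) / (2/5)
= 5/6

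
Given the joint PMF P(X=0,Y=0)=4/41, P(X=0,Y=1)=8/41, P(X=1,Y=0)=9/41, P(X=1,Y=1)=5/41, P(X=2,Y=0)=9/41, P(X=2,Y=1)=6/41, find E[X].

First find marginal of X:
P(X=0) = 12/41
P(X=1) = 14/41
P(X=2) = 15/41
E[X] = 0 × 12/41 + 1 × 14/41 + 2 × 15/41 = 44/41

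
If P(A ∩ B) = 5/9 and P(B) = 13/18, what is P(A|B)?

P(A|B) = P(A ∩ B) / P(B)
= (5/9) / (13/18)
= 10/13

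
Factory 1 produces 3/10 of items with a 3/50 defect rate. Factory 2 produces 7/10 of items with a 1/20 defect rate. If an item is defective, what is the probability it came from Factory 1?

Using Bayes' theorem:
P(F1) = 3/10, P(D|F1) = 3/50
P(F2) = 7/10, P(D|F2) = 1/20
P(D) = P(D|F1)P(F1) + P(D|F2)P(F2)
     = \frac{53}{1000}
P(F1|D) = P(D|F1)P(F1) / P(D)
= \frac{18}{53}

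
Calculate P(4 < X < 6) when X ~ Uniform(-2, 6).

P(4 < X < 6) = ∫_{4}^{6} f(x) dx
where f(x) = \frac{1}{8}
= \frac{1}{4}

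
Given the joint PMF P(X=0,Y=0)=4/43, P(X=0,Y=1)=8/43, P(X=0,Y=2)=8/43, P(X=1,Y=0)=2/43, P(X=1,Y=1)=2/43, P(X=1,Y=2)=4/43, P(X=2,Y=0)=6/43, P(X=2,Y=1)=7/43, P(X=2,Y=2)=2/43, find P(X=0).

P(X=0) = P(X=0,Y=0) + P(X=0,Y=1) + P(X=0,Y=2)
= 4/43 + 8/43 + 8/43
= 20/43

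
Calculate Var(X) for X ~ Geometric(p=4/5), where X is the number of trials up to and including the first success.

For X ~ Geometric(p=4/5), where X is the number of trials up to and including the first success:
Var(X) = \frac{5}{16}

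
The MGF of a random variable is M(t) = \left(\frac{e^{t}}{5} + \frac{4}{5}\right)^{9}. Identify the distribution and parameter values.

The MGF M(t) = \left(\frac{e^{t}}{5} + \frac{4}{5}\right)^{9} is the standard form for the Binomial distribution.
Comparing with the known MGF formula identifies: Binomial(n=9, p=1/5)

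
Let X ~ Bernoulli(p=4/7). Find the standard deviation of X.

For X ~ Bernoulli(p=4/7):
Var(X) = \frac{12}{49}
SD(X) = √(Var(X)) = √(\frac{12}{49}) = \frac{2 \sqrt{3}}{7}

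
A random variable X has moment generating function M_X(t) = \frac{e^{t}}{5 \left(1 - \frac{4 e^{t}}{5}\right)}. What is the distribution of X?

The MGF M(t) = \frac{e^{t}}{5 \left(1 - \frac{4 e^{t}}{5}\right)} is the standard form for the Geometric distribution.
Comparing with the known MGF formula identifies: Geometric(p=1/5), X = trial number of first success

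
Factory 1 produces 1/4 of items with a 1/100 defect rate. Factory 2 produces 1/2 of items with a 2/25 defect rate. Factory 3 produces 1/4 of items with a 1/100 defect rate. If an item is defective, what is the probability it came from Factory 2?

Using Bayes' theorem:
P(F1) = 1/4, P(D|F1) = 1/100
P(F2) = 1/2, P(D|F2) = 2/25
P(F3) = 1/4, P(D|F3) = 1/100
P(D) = P(D|F1)P(F1) + P(D|F2)P(F2) + P(D|F3)P(F3)
     = \frac{9}{200}
P(F2|D) = P(D|F2)P(F2) / P(D)
= \frac{8}{9}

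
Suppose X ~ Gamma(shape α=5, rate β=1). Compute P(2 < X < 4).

P(2 < X < 4) = ∫_{2}^{4} f(x) dx
where f(x) = \frac{x^{4} e^{- x}}{24}
= \frac{-103 + 21 e^{2}}{3 e^{4}}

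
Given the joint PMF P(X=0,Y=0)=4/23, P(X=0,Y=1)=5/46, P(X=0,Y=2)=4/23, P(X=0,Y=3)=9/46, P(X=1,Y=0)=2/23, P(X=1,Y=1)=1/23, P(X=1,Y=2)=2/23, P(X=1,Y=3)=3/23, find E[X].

First find marginal of X:
P(X=0) = 15/23
P(X=1) = 8/23
E[X] = 0 × 15/23 + 1 × 8/23 = 8/23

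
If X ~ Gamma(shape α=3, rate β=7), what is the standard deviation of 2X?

For X ~ Gamma(shape α=3, rate β=7):
Var(X) = \frac{3}{49}
SD(X) = √(Var(X)) = √(\frac{3}{49}) = \frac{\sqrt{3}}{7}
SD(2X) = |2| × SD(X) = 2 × \frac{\sqrt{3}}{7} = \frac{2 \sqrt{3}}{7}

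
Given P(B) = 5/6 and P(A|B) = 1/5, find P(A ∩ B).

By definition, P(A|B) = P(A ∩ B) / P(B)
So P(A ∩ B) = P(A|B) × P(B)
= 1/5 × 5/6
= 1/6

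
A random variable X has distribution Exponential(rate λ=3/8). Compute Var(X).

For X ~ Exponential(rate λ=3/8):
Var(X) = \frac{64}{9}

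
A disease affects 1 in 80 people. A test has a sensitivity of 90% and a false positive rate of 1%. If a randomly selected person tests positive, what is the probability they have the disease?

Let D = the rare event, + = positive/flagged.
P(D) = 1/80
P(+|D) = 90/100 = 9/10
P(+|D') = 1/100
P(+) = P(+|D)P(D) + P(+|D')P(D')
     = \frac{9}{10} × \frac{1}{80} + \frac{1}{100} × \frac{79}{80}
     = \frac{169}{8000}
P(D|+) = P(+|D)P(D)/P(+) = \frac{90}{169}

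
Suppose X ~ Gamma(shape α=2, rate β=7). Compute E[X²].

Using the identity E[X²] = Var(X) + (E[X])²:
E[X] = \frac{2}{7}
Var(X) = \frac{2}{49}
E[X²] = \frac{2}{49} + (\frac{2}{7})²
= \frac{6}{49}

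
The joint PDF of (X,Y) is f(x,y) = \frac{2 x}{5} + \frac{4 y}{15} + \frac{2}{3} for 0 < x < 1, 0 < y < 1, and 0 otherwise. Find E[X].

E[X] = ∫_0^1 ∫_0^1 x × f(x,y) dy dx
= ∫_0^1 ∫_0^1 x × (\frac{2 x}{5} + \frac{4 y}{15} + \frac{2}{3}) dy dx
= \frac{8}{15}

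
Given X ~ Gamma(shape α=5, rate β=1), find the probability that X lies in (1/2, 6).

P(1/2 < X < 6) = ∫_{1/2}^{6} f(x) dx
where f(x) = \frac{x^{4} e^{- x}}{24}
= - \frac{115}{e^{6}} + \frac{211}{128 e^{\frac{1}{2}}}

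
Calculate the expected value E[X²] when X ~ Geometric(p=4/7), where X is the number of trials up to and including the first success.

Using the identity E[X²] = Var(X) + (E[X])²:
E[X] = \frac{7}{4}
Var(X) = \frac{21}{16}
E[X²] = \frac{21}{16} + (\frac{7}{4})²
= \frac{35}{8}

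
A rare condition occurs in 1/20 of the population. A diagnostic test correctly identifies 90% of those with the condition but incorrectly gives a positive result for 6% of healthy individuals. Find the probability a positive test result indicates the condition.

Let D = the rare event, + = positive/flagged.
P(D) = 1/20
P(+|D) = 90/100 = 9/10
P(+|D') = 6/100 = 3/50
P(+) = P(+|D)P(D) + P(+|D')P(D')
     = \frac{9}{10} × \frac{1}{20} + \frac{3}{50} × \frac{19}{20}
     = \frac{51}{500}
P(D|+) = P(+|D)P(D)/P(+) = \frac{15}{34}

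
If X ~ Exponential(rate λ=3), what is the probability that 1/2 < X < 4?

P(1/2 < X < 4) = ∫_{1/2}^{4} f(x) dx
where f(x) = 3 e^{- 3 x}
= - \frac{1}{e^{12}} + e^{- \frac{3}{2}}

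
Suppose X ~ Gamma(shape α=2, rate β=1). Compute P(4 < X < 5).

P(4 < X < 5) = ∫_{4}^{5} f(x) dx
where f(x) = x e^{- x}
= \frac{-6 + 5 e}{e^{5}}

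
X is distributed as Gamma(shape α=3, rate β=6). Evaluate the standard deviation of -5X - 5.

For X ~ Gamma(shape α=3, rate β=6):
Var(X) = \frac{1}{12}
SD(X) = √(Var(X)) = √(\frac{1}{12}) = \frac{\sqrt{3}}{6}
SD(-5X - 5) = |-5| × SD(X) = 5 × \frac{\sqrt{3}}{6} = \frac{5 \sqrt{3}}{6}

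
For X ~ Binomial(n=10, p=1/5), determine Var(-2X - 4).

For X ~ Binomial(n=10, p=1/5):
Var(X) = \frac{8}{5}
Var(-2X - 4) = (-2)² × Var(X) = 4 × \frac{8}{5} = \frac{32}{5}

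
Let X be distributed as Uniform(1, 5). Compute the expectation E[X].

For X ~ Uniform(1, 5), the expected value is:
E[X] = 3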